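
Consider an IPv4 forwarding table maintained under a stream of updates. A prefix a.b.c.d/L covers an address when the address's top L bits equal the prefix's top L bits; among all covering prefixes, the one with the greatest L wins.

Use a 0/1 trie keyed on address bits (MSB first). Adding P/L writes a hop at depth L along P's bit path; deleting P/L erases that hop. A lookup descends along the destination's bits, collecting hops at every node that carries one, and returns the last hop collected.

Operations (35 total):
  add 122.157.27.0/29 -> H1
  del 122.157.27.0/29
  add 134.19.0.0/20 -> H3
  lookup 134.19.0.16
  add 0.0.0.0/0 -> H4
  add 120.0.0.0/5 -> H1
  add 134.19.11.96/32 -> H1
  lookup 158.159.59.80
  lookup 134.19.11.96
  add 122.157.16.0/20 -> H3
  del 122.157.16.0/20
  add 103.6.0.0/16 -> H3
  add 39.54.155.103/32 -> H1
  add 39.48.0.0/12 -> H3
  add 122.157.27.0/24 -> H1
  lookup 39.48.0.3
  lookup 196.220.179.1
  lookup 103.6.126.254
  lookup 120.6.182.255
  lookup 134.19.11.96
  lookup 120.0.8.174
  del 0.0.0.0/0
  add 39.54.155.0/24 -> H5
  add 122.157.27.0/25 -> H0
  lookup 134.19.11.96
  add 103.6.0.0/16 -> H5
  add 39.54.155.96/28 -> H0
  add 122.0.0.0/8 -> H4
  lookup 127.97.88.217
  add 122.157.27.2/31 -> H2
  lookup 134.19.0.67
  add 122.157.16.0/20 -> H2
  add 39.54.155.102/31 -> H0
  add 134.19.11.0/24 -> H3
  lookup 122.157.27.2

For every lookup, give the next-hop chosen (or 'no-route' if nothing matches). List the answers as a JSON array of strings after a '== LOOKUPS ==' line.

Apply in order:
  + 122.157.27.0/29 (H1) depth=29
  del 122.157.27.0/29 (clear depth 29)
  + 134.19.0.0/20 (H3) depth=20
  ? 134.19.0.16  path d0:-→d1:-→d2:-→d3:-→d4:-→d5:-→d6:-→d7:-→d8:-→d9:-→d10:-→d11:-→d12:-→d13:-→d14:-→d15:-→d16:-→d17:-→d18:-→d19:-→d20:H3  best=H3
  + 0.0.0.0/0 (H4) depth=0
  + 120.0.0.0/5 (H1) depth=5
  + 134.19.11.96/32 (H1) depth=32
  ? 158.159.59.80  path d0:H4→d1:-→d2:-→d3:-  best=H4
  ? 134.19.11.96  path d0:H4→d1:-→d2:-→d3:-→d4:-→d5:-→d6:-→d7:-→d8:-→d9:-→d10:-→d11:-→d12:-→d13:-→d14:-→d15:-→d16:-→d17:-→d18:-→d19:-→d20:H3→d21:-→d22:-→d23:-→d24:-→d25:-→d26:-→d27:-→d28:-→d29:-→d30:-→d31:-→d32:H1  best=H1
  + 122.157.16.0/20 (H3) depth=20
  del 122.157.16.0/20 (clear depth 20)
  + 103.6.0.0/16 (H3) depth=16
  + 39.54.155.103/32 (H1) depth=32
  + 39.48.0.0/12 (H3) depth=12
  + 122.157.27.0/24 (H1) depth=24
  ? 39.48.0.3  path d0:H4→d1:-→d2:-→d3:-→d4:-→d5:-→d6:-→d7:-→d8:-→d9:-→d10:-→d11:-→d12:H3→d13:-  best=H3
  ? 196.220.179.1  path d0:H4→d1:-  best=H4
  ? 103.6.126.254  path d0:H4→d1:-→d2:-→d3:-→d4:-→d5:-→d6:-→d7:-→d8:-→d9:-→d10:-→d11:-→d12:-→d13:-→d14:-→d15:-→d16:H3  best=H3
  ? 120.6.182.255  path d0:H4→d1:-→d2:-→d3:-→d4:-→d5:H1→d6:-  best=H1
  ? 134.19.11.96  path d0:H4→d1:-→d2:-→d3:-→d4:-→d5:-→d6:-→d7:-→d8:-→d9:-→d10:-→d11:-→d12:-→d13:-→d14:-→d15:-→d16:-→d17:-→d18:-→d19:-→d20:H3→d21:-→d22:-→d23:-→d24:-→d25:-→d26:-→d27:-→d28:-→d29:-→d30:-→d31:-→d32:H1  best=H1
  ? 120.0.8.174  path d0:H4→d1:-→d2:-→d3:-→d4:-→d5:H1→d6:-  best=H1
  del 0.0.0.0/0 (clear depth 0)
  + 39.54.155.0/24 (H5) depth=24
  + 122.157.27.0/25 (H0) depth=25
  ? 134.19.11.96  path d0:-→d1:-→d2:-→d3:-→d4:-→d5:-→d6:-→d7:-→d8:-→d9:-→d10:-→d11:-→d12:-→d13:-→d14:-→d15:-→d16:-→d17:-→d18:-→d19:-→d20:H3→d21:-→d22:-→d23:-→d24:-→d25:-→d26:-→d27:-→d28:-→d29:-→d30:-→d31:-→d32:H1  best=H1
  + 103.6.0.0/16 (H5) depth=16
  + 39.54.155.96/28 (H0) depth=28
  + 122.0.0.0/8 (H4) depth=8
  ? 127.97.88.217  path d0:-→d1:-→d2:-→d3:-→d4:-→d5:H1  best=H1
  + 122.157.27.2/31 (H2) depth=31
  ? 134.19.0.67  path d0:-→d1:-→d2:-→d3:-→d4:-→d5:-→d6:-→d7:-→d8:-→d9:-→d10:-→d11:-→d12:-→d13:-→d14:-→d15:-→d16:-→d17:-→d18:-→d19:-→d20:H3  best=H3
  + 122.157.16.0/20 (H2) depth=20
  + 39.54.155.102/31 (H0) depth=31
  + 134.19.11.0/24 (H3) depth=24
  ? 122.157.27.2  path d0:-→d1:-→d2:-→d3:-→d4:-→d5:H1→d6:-→d7:-→d8:H4→d9:-→d10:-→d11:-→d12:-→d13:-→d14:-→d15:-→d16:-→d17:-→d18:-→d19:-→d20:H2→d21:-→d22:-→d23:-→d24:H1→d25:H0→d26:-→d27:-→d28:-→d29:-→d30:-→d31:H2  best=H2

== LOOKUPS ==
["H3","H4","H1","H3","H4","H3","H1","H1","H1","H1","H1","H3","H2"]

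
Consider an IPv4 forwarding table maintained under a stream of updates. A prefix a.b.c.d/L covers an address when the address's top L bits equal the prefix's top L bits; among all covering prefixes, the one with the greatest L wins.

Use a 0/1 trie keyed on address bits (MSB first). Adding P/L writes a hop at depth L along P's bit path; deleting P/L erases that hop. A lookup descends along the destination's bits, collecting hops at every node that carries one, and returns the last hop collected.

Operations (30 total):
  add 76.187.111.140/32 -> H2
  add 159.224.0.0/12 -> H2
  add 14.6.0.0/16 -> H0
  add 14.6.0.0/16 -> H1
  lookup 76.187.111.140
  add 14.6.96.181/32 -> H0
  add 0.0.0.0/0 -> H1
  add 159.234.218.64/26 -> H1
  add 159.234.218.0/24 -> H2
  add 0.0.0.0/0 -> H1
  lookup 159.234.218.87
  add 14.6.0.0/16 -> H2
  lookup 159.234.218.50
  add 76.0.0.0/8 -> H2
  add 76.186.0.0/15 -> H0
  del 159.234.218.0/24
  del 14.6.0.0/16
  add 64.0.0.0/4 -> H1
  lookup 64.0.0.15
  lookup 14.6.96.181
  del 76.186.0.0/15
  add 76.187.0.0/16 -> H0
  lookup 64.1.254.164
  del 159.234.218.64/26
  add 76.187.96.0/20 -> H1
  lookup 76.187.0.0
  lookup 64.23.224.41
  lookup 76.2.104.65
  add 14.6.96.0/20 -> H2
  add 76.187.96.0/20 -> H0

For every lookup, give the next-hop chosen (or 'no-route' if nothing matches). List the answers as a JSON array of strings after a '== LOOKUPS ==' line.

Apply in order:
  + 76.187.111.140/32 (H2) depth=32
  + 159.224.0.0/12 (H2) depth=12
  + 14.6.0.0/16 (H0) depth=16
  + 14.6.0.0/16 (H1) depth=16
  lookup 76.187.111.140: bits 01001100101110110110111110001100 walk d0:-→d1:-→d2:-→d3:-→d4:-→d5:-→d6:-→d7:-→d8:-→d9:-→d10:-→d11:-→d12:-→d13:-→d14:-→d15:-→d16:-→d17:-→d18:-→d19:-→d20:-→d21:-→d22:-→d23:-→d24:-→d25:-→d26:-→d27:-→d28:-→d29:-→d30:-→d31:-→d32:H2 -> H2
  + 14.6.96.181/32 (H0) depth=32
  + 0.0.0.0/0 (H1) depth=0
  + 159.234.218.64/26 (H1) depth=26
  + 159.234.218.0/24 (H2) depth=24
  + 0.0.0.0/0 (H1) depth=0
  lookup 159.234.218.87: bits 10011111111010101101101001 walk d0:H1→d1:-→d2:-→d3:-→d4:-→d5:-→d6:-→d7:-→d8:-→d9:-→d10:-→d11:-→d12:H2→d13:-→d14:-→d15:-→d16:-→d17:-→d18:-→d19:-→d20:-→d21:-→d22:-→d23:-→d24:H2→d25:-→d26:H1 -> H1
  + 14.6.0.0/16 (H2) depth=16
  lookup 159.234.218.50: bits 1001111111101010110110100 walk d0:H1→d1:-→d2:-→d3:-→d4:-→d5:-→d6:-→d7:-→d8:-→d9:-→d10:-→d11:-→d12:H2→d13:-→d14:-→d15:-→d16:-→d17:-→d18:-→d19:-→d20:-→d21:-→d22:-→d23:-→d24:H2→d25:- -> H2
  + 76.0.0.0/8 (H2) depth=8
  + 76.186.0.0/15 (H0) depth=15
  del 159.234.218.0/24 (clear depth 24)
  del 14.6.0.0/16 (clear depth 16)
  + 64.0.0.0/4 (H1) depth=4
  lookup 64.0.0.15: bits 0100 walk d0:H1→d1:-→d2:-→d3:-→d4:H1 -> H1
  lookup 14.6.96.181: bits 00001110000001100110000010110101 walk d0:H1→d1:-→d2:-→d3:-→d4:-→d5:-→d6:-→d7:-→d8:-→d9:-→d10:-→d11:-→d12:-→d13:-→d14:-→d15:-→d16:-→d17:-→d18:-→d19:-→d20:-→d21:-→d22:-→d23:-→d24:-→d25:-→d26:-→d27:-→d28:-→d29:-→d30:-→d31:-→d32:H0 -> H0
  del 76.186.0.0/15 (clear depth 15)
  + 76.187.0.0/16 (H0) depth=16
  lookup 64.1.254.164: bits 0100 walk d0:H1→d1:-→d2:-→d3:-→d4:H1 -> H1
  del 159.234.218.64/26 (clear depth 26)
  + 76.187.96.0/20 (H1) depth=20
  lookup 76.187.0.0: bits 01001100101110110 walk d0:H1→d1:-→d2:-→d3:-→d4:H1→d5:-→d6:-→d7:-→d8:H2→d9:-→d10:-→d11:-→d12:-→d13:-→d14:-→d15:-→d16:H0→d17:- -> H0
  lookup 64.23.224.41: bits 0100 walk d0:H1→d1:-→d2:-→d3:-→d4:H1 -> H1
  lookup 76.2.104.65: bits 01001100 walk d0:H1→d1:-→d2:-→d3:-→d4:H1→d5:-→d6:-→d7:-→d8:H2 -> H2
  + 14.6.96.0/20 (H2) depth=20
  + 76.187.96.0/20 (H0) depth=20

== LOOKUPS ==
["H2","H1","H2","H1","H0","H1","H0","H1","H2"]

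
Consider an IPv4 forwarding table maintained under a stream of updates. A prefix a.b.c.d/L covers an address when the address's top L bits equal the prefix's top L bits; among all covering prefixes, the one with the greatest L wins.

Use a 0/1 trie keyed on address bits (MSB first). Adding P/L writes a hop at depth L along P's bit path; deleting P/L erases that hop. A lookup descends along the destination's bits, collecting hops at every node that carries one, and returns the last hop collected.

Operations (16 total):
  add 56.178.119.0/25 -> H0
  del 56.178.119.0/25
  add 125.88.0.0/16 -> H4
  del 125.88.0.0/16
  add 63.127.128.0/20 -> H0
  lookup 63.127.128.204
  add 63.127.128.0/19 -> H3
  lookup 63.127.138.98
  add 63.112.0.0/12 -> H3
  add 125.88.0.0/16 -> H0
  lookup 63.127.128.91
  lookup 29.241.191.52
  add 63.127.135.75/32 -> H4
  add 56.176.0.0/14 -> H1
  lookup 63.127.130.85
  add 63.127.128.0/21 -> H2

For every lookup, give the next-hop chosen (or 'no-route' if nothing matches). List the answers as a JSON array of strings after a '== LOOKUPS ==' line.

Apply in order:
  add 56.178.119.0/25 -> H0 at depth 25
  del 56.178.119.0/25 (clear depth 25)
  add 125.88.0.0/16 -> H4 at depth 16
  del 125.88.0.0/16 (clear depth 16)
  add 63.127.128.0/20 -> H0 at depth 20
  Q 63.127.128.204: descend 00111111011111111000 ; hops seen [H0] ; pick H0
  add 63.127.128.0/19 -> H3 at depth 19
  Q 63.127.138.98: descend 00111111011111111000 ; hops seen [H3,H0] ; pick H0
  add 63.112.0.0/12 -> H3 at depth 12
  add 125.88.0.0/16 -> H0 at depth 16
  Q 63.127.128.91: descend 00111111011111111000 ; hops seen [H3,H3,H0] ; pick H0
  Q 29.241.191.52: descend 00 ; hops seen [∅] ; pick no-route
  add 63.127.135.75/32 -> H4 at depth 32
  add 56.176.0.0/14 -> H1 at depth 14
  Q 63.127.130.85: descend 001111110111111110000 ; hops seen [H3,H3,H0] ; pick H0
  add 63.127.128.0/21 -> H2 at depth 21

== LOOKUPS ==
["H0","H0","H0","no-route","H0"]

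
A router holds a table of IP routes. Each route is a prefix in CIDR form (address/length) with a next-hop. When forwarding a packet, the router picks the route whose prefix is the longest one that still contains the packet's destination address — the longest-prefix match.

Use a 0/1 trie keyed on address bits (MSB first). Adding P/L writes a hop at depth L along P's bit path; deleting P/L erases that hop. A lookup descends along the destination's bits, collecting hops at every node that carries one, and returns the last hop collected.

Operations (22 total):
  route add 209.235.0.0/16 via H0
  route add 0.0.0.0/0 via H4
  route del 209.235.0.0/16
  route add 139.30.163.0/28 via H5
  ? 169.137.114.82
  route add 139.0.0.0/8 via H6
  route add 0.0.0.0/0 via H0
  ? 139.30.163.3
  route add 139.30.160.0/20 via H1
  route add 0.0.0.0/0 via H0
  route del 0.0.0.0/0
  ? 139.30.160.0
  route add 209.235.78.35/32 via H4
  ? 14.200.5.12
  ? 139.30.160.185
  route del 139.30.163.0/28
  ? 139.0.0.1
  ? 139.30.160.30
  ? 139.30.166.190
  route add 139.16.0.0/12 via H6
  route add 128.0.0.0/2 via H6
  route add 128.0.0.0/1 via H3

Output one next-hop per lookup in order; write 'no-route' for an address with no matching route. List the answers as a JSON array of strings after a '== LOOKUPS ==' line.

Trace:
  add 209.235.0.0/16 -> H0 at depth 16
  add 0.0.0.0/0 -> H4 at depth 0
  del 209.235.0.0/16 (clear depth 16)
  add 139.30.163.0/28 -> H5 at depth 28
  Q 169.137.114.82: descend 10 ; hops seen [H4] ; pick H4
  add 139.0.0.0/8 -> H6 at depth 8
  add 0.0.0.0/0 -> H0 at depth 0
  Q 139.30.163.3: descend 1000101100011110101000110000 ; hops seen [H0,H6,H5] ; pick H5
  add 139.30.160.0/20 -> H1 at depth 20
  add 0.0.0.0/0 -> H0 at depth 0
  del 0.0.0.0/0 (clear depth 0)
  Q 139.30.160.0: descend 1000101100011110101000 ; hops seen [H6,H1] ; pick H1
  add 209.235.78.35/32 -> H4 at depth 32
  Q 14.200.5.12: descend ε ; hops seen [∅] ; pick no-route
  Q 139.30.160.185: descend 1000101100011110101000 ; hops seen [H6,H1] ; pick H1
  del 139.30.163.0/28 (clear depth 28)
  Q 139.0.0.1: descend 10001011000 ; hops seen [H6] ; pick H6
  Q 139.30.160.30: descend 1000101100011110101000 ; hops seen [H6,H1] ; pick H1
  Q 139.30.166.190: descend 100010110001111010100 ; hops seen [H6,H1] ; pick H1
  add 139.16.0.0/12 -> H6 at depth 12
  add 128.0.0.0/2 -> H6 at depth 2
  add 128.0.0.0/1 -> H3 at depth 1

== LOOKUPS ==
["H4","H5","H1","no-route","H1","H6","H1","H1"]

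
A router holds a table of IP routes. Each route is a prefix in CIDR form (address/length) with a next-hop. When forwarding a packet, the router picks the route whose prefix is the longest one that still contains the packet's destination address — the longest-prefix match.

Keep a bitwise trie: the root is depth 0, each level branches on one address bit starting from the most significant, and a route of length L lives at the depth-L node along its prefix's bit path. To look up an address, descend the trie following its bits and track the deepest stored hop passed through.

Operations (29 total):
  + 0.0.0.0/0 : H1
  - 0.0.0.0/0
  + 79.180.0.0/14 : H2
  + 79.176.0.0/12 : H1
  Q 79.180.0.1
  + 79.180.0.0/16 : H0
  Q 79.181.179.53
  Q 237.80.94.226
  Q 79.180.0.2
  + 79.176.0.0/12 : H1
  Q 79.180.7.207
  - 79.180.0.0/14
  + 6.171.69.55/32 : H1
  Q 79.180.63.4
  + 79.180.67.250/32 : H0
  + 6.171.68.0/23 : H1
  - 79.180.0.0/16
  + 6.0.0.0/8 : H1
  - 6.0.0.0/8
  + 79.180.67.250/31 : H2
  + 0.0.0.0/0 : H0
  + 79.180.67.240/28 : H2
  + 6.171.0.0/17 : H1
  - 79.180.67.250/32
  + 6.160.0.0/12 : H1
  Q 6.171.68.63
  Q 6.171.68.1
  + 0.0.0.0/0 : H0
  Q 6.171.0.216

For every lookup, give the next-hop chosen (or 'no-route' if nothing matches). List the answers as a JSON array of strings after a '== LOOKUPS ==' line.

Apply in order:
  add 0.0.0.0/0 -> H1 at depth 0
  del 0.0.0.0/0 (clear depth 0)
  add 79.180.0.0/14 -> H2 at depth 14
  add 79.176.0.0/12 -> H1 at depth 12
  Q 79.180.0.1: descend 01001111101101 ; hops seen [H1,H2] ; pick H2
  add 79.180.0.0/16 -> H0 at depth 16
  Q 79.181.179.53: descend 010011111011010 ; hops seen [H1,H2] ; pick H2
  Q 237.80.94.226: descend ε ; hops seen [∅] ; pick no-route
  Q 79.180.0.2: descend 0100111110110100 ; hops seen [H1,H2,H0] ; pick H0
  add 79.176.0.0/12 -> H1 at depth 12
  Q 79.180.7.207: descend 0100111110110100 ; hops seen [H1,H2,H0] ; pick H0
  del 79.180.0.0/14 (clear depth 14)
  add 6.171.69.55/32 -> H1 at depth 32
  Q 79.180.63.4: descend 0100111110110100 ; hops seen [H1,H0] ; pick H0
  add 79.180.67.250/32 -> H0 at depth 32
  add 6.171.68.0/23 -> H1 at depth 23
  del 79.180.0.0/16 (clear depth 16)
  add 6.0.0.0/8 -> H1 at depth 8
  del 6.0.0.0/8 (clear depth 8)
  add 79.180.67.250/31 -> H2 at depth 31
  add 0.0.0.0/0 -> H0 at depth 0
  add 79.180.67.240/28 -> H2 at depth 28
  add 6.171.0.0/17 -> H1 at depth 17
  del 79.180.67.250/32 (clear depth 32)
  add 6.160.0.0/12 -> H1 at depth 12
  Q 6.171.68.63: descend 00000110101010110100010 ; hops seen [H0,H1,H1,H1] ; pick H1
  Q 6.171.68.1: descend 00000110101010110100010 ; hops seen [H0,H1,H1,H1] ; pick H1
  add 0.0.0.0/0 -> H0 at depth 0
  Q 6.171.0.216: descend 00000110101010110 ; hops seen [H0,H1,H1] ; pick H1

== LOOKUPS ==
["H2","H2","no-route","H0","H0","H0","H1","H1","H1"]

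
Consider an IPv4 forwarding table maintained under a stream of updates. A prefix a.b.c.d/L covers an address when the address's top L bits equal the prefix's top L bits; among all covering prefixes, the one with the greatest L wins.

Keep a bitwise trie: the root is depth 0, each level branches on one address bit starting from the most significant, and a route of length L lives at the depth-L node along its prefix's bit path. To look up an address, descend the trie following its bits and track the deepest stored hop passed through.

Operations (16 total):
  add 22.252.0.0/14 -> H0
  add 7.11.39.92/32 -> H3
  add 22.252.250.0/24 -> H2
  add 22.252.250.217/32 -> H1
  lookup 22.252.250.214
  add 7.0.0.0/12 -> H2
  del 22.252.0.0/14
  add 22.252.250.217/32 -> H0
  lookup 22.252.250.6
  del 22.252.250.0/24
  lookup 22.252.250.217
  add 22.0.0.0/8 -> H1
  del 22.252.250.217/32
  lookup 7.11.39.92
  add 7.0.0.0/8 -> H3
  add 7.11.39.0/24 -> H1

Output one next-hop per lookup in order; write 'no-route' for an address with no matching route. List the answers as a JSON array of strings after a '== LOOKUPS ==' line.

Trace:
  add 22.252.0.0/14 -> H0 at depth 14
  add 7.11.39.92/32 -> H3 at depth 32
  add 22.252.250.0/24 -> H2 at depth 24
  add 22.252.250.217/32 -> H1 at depth 32
  lookup 22.252.250.214: bits 0001011011111100111110101101 walk d0:-→d1:-→d2:-→d3:-→d4:-→d5:-→d6:-→d7:-→d8:-→d9:-→d10:-→d11:-→d12:-→d13:-→d14:H0→d15:-→d16:-→d17:-→d18:-→d19:-→d20:-→d21:-→d22:-→d23:-→d24:H2→d25:-→d26:-→d27:-→d28:- -> H2
  add 7.0.0.0/12 -> H2 at depth 12
  - 22.252.0.0/14 clear@14
  add 22.252.250.217/32 -> H0 at depth 32
  lookup 22.252.250.6: bits 000101101111110011111010 walk d0:-→d1:-→d2:-→d3:-→d4:-→d5:-→d6:-→d7:-→d8:-→d9:-→d10:-→d11:-→d12:-→d13:-→d14:-→d15:-→d16:-→d17:-→d18:-→d19:-→d20:-→d21:-→d22:-→d23:-→d24:H2 -> H2
  - 22.252.250.0/24 clear@24
  lookup 22.252.250.217: bits 00010110111111001111101011011001 walk d0:-→d1:-→d2:-→d3:-→d4:-→d5:-→d6:-→d7:-→d8:-→d9:-→d10:-→d11:-→d12:-→d13:-→d14:-→d15:-→d16:-→d17:-→d18:-→d19:-→d20:-→d21:-→d22:-→d23:-→d24:-→d25:-→d26:-→d27:-→d28:-→d29:-→d30:-→d31:-→d32:H0 -> H0
  add 22.0.0.0/8 -> H1 at depth 8
  - 22.252.250.217/32 clear@32
  lookup 7.11.39.92: bits 00000111000010110010011101011100 walk d0:-→d1:-→d2:-→d3:-→d4:-→d5:-→d6:-→d7:-→d8:-→d9:-→d10:-→d11:-→d12:H2→d13:-→d14:-→d15:-→d16:-→d17:-→d18:-→d19:-→d20:-→d21:-→d22:-→d23:-→d24:-→d25:-→d26:-→d27:-→d28:-→d29:-→d30:-→d31:-→d32:H3 -> H3
  add 7.0.0.0/8 -> H3 at depth 8
  add 7.11.39.0/24 -> H1 at depth 24

== LOOKUPS ==
["H2","H2","H0","H3"]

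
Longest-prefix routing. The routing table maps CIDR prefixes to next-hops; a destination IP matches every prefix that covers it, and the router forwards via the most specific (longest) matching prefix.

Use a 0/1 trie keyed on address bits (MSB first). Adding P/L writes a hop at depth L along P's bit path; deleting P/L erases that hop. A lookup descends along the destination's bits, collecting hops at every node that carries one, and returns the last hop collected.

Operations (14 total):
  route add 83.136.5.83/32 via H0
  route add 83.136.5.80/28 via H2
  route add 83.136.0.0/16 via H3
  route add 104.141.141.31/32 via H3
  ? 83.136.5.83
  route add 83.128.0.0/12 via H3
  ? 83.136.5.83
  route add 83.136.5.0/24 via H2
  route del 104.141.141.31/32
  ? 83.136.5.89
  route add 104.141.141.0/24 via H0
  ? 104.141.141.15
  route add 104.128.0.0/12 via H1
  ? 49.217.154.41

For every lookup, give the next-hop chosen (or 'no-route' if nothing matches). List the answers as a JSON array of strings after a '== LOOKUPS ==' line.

Process each operation:
  + 83.136.5.83/32 (H0) depth=32
  + 83.136.5.80/28 (H2) depth=28
  + 83.136.0.0/16 (H3) depth=16
  + 104.141.141.31/32 (H3) depth=32
  lookup 83.136.5.83: bits 01010011100010000000010101010011 walk d0:-→d1:-→d2:-→d3:-→d4:-→d5:-→d6:-→d7:-→d8:-→d9:-→d10:-→d11:-→d12:-→d13:-→d14:-→d15:-→d16:H3→d17:-→d18:-→d19:-→d20:-→d21:-→d22:-→d23:-→d24:-→d25:-→d26:-→d27:-→d28:H2→d29:-→d30:-→d31:-→d32:H0 -> H0
  + 83.128.0.0/12 (H3) depth=12
  lookup 83.136.5.83: bits 01010011100010000000010101010011 walk d0:-→d1:-→d2:-→d3:-→d4:-→d5:-→d6:-→d7:-→d8:-→d9:-→d10:-→d11:-→d12:H3→d13:-→d14:-→d15:-→d16:H3→d17:-→d18:-→d19:-→d20:-→d21:-→d22:-→d23:-→d24:-→d25:-→d26:-→d27:-→d28:H2→d29:-→d30:-→d31:-→d32:H0 -> H0
  + 83.136.5.0/24 (H2) depth=24
  - 104.141.141.31/32 clear@32
  lookup 83.136.5.89: bits 0101001110001000000001010101 walk d0:-→d1:-→d2:-→d3:-→d4:-→d5:-→d6:-→d7:-→d8:-→d9:-→d10:-→d11:-→d12:H3→d13:-→d14:-→d15:-→d16:H3→d17:-→d18:-→d19:-→d20:-→d21:-→d22:-→d23:-→d24:H2→d25:-→d26:-→d27:-→d28:H2 -> H2
  + 104.141.141.0/24 (H0) depth=24
  lookup 104.141.141.15: bits 011010001000110110001101000 walk d0:-→d1:-→d2:-→d3:-→d4:-→d5:-→d6:-→d7:-→d8:-→d9:-→d10:-→d11:-→d12:-→d13:-→d14:-→d15:-→d16:-→d17:-→d18:-→d19:-→d20:-→d21:-→d22:-→d23:-→d24:H0→d25:-→d26:-→d27:- -> H0
  + 104.128.0.0/12 (H1) depth=12
  lookup 49.217.154.41: bits 0 walk d0:-→d1:- -> no-route

== LOOKUPS ==
["H0","H0","H2","H0","no-route"]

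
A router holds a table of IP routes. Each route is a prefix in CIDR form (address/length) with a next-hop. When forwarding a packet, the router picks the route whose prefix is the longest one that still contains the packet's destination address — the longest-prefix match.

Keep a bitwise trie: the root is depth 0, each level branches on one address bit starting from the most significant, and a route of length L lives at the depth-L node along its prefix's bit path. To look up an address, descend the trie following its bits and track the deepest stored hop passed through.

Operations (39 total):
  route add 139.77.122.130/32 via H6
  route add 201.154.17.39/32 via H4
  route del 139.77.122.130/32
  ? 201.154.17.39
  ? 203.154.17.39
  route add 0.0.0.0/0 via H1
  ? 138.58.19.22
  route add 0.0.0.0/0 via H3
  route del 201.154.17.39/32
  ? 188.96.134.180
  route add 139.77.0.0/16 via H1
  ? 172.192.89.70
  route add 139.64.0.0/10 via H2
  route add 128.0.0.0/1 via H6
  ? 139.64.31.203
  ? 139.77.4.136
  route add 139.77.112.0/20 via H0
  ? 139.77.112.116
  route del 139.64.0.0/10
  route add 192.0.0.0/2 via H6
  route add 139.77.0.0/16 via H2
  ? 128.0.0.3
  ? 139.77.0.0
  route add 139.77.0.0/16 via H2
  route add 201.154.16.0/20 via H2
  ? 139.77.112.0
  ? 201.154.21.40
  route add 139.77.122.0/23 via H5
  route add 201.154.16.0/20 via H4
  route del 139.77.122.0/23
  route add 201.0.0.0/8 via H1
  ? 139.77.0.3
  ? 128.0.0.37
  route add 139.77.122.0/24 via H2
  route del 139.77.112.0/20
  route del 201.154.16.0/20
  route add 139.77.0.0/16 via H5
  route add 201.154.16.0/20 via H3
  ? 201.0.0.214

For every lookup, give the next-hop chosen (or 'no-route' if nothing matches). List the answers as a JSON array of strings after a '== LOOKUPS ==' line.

Trace:
  add 139.77.122.130/32 -> H6 at depth 32
  add 201.154.17.39/32 -> H4 at depth 32
  del 139.77.122.130/32 (clear depth 32)
  lookup 201.154.17.39: bits 11001001100110100001000100100111 walk d0:-→d1:-→d2:-→d3:-→d4:-→d5:-→d6:-→d7:-→d8:-→d9:-→d10:-→d11:-→d12:-→d13:-→d14:-→d15:-→d16:-→d17:-→d18:-→d19:-→d20:-→d21:-→d22:-→d23:-→d24:-→d25:-→d26:-→d27:-→d28:-→d29:-→d30:-→d31:-→d32:H4 -> H4
  lookup 203.154.17.39: bits 110010 walk d0:-→d1:-→d2:-→d3:-→d4:-→d5:-→d6:- -> no-route
  add 0.0.0.0/0 -> H1 at depth 0
  lookup 138.58.19.22: bits 1000101 walk d0:H1→d1:-→d2:-→d3:-→d4:-→d5:-→d6:-→d7:- -> H1
  add 0.0.0.0/0 -> H3 at depth 0
  del 201.154.17.39/32 (clear depth 32)
  lookup 188.96.134.180: bits 10 walk d0:H3→d1:-→d2:- -> H3
  add 139.77.0.0/16 -> H1 at depth 16
  lookup 172.192.89.70: bits 10 walk d0:H3→d1:-→d2:- -> H3
  add 139.64.0.0/10 -> H2 at depth 10
  add 128.0.0.0/1 -> H6 at depth 1
  lookup 139.64.31.203: bits 100010110100 walk d0:H3→d1:H6→d2:-→d3:-→d4:-→d5:-→d6:-→d7:-→d8:-→d9:-→d10:H2→d11:-→d12:- -> H2
  lookup 139.77.4.136: bits 10001011010011010 walk d0:H3→d1:H6→d2:-→d3:-→d4:-→d5:-→d6:-→d7:-→d8:-→d9:-→d10:H2→d11:-→d12:-→d13:-→d14:-→d15:-→d16:H1→d17:- -> H1
  add 139.77.112.0/20 -> H0 at depth 20
  lookup 139.77.112.116: bits 10001011010011010111 walk d0:H3→d1:H6→d2:-→d3:-→d4:-→d5:-→d6:-→d7:-→d8:-→d9:-→d10:H2→d11:-→d12:-→d13:-→d14:-→d15:-→d16:H1→d17:-→d18:-→d19:-→d20:H0 -> H0
  del 139.64.0.0/10 (clear depth 10)
  add 192.0.0.0/2 -> H6 at depth 2
  add 139.77.0.0/16 -> H2 at depth 16
  lookup 128.0.0.3: bits 1000 walk d0:H3→d1:H6→d2:-→d3:-→d4:- -> H6
  lookup 139.77.0.0: bits 10001011010011010 walk d0:H3→d1:H6→d2:-→d3:-→d4:-→d5:-→d6:-→d7:-→d8:-→d9:-→d10:-→d11:-→d12:-→d13:-→d14:-→d15:-→d16:H2→d17:- -> H2
  add 139.77.0.0/16 -> H2 at depth 16
  add 201.154.16.0/20 -> H2 at depth 20
  lookup 139.77.112.0: bits 10001011010011010111 walk d0:H3→d1:H6→d2:-→d3:-→d4:-→d5:-→d6:-→d7:-→d8:-→d9:-→d10:-→d11:-→d12:-→d13:-→d14:-→d15:-→d16:H2→d17:-→d18:-→d19:-→d20:H0 -> H0
  lookup 201.154.21.40: bits 110010011001101000010 walk d0:H3→d1:H6→d2:H6→d3:-→d4:-→d5:-→d6:-→d7:-→d8:-→d9:-→d10:-→d11:-→d12:-→d13:-→d14:-→d15:-→d16:-→d17:-→d18:-→d19:-→d20:H2→d21:- -> H2
  add 139.77.122.0/23 -> H5 at depth 23
  add 201.154.16.0/20 -> H4 at depth 20
  del 139.77.122.0/23 (clear depth 23)
  add 201.0.0.0/8 -> H1 at depth 8
  lookup 139.77.0.3: bits 10001011010011010 walk d0:H3→d1:H6→d2:-→d3:-→d4:-→d5:-→d6:-→d7:-→d8:-→d9:-→d10:-→d11:-→d12:-→d13:-→d14:-→d15:-→d16:H2→d17:- -> H2
  lookup 128.0.0.37: bits 1000 walk d0:H3→d1:H6→d2:-→d3:-→d4:- -> H6
  add 139.77.122.0/24 -> H2 at depth 24
  del 139.77.112.0/20 (clear depth 20)
  del 201.154.16.0/20 (clear depth 20)
  add 139.77.0.0/16 -> H5 at depth 16
  add 201.154.16.0/20 -> H3 at depth 20
  lookup 201.0.0.214: bits 11001001 walk d0:H3→d1:H6→d2:H6→d3:-→d4:-→d5:-→d6:-→d7:-→d8:H1 -> H1

== LOOKUPS ==
["H4","no-route","H1","H3","H3","H2","H1","H0","H6","H2","H0","H2","H2","H6","H1"]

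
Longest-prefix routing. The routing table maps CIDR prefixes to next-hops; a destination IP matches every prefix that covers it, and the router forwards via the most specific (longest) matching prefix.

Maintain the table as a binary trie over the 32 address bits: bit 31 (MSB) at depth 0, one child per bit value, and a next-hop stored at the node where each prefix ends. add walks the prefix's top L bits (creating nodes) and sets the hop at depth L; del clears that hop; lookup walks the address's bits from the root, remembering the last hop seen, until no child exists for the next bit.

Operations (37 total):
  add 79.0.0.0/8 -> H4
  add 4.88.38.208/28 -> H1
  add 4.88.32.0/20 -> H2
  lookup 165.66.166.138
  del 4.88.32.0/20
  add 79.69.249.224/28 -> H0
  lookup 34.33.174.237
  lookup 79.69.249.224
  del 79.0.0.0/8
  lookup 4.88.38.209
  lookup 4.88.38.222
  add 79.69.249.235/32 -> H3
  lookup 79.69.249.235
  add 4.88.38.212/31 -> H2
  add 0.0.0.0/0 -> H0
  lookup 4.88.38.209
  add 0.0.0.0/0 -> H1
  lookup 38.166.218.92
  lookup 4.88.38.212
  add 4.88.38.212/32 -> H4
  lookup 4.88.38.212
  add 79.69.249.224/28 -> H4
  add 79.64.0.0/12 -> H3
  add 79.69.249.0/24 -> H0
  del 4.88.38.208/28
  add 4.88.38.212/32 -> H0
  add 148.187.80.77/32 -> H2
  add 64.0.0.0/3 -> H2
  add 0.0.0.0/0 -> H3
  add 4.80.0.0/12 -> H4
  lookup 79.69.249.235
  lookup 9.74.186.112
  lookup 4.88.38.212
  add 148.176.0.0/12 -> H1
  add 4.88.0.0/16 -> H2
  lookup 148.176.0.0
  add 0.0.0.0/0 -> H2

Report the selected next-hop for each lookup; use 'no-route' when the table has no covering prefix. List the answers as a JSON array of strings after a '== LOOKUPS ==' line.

Process each operation:
  + 79.0.0.0/8 (H4) depth=8
  + 4.88.38.208/28 (H1) depth=28
  + 4.88.32.0/20 (H2) depth=20
  lookup 165.66.166.138: bits ε walk d0:- -> no-route
  del 4.88.32.0/20 (clear depth 20)
  + 79.69.249.224/28 (H0) depth=28
  lookup 34.33.174.237: bits 00 walk d0:-→d1:-→d2:- -> no-route
  lookup 79.69.249.224: bits 0100111101000101111110011110 walk d0:-→d1:-→d2:-→d3:-→d4:-→d5:-→d6:-→d7:-→d8:H4→d9:-→d10:-→d11:-→d12:-→d13:-→d14:-→d15:-→d16:-→d17:-→d18:-→d19:-→d20:-→d21:-→d22:-→d23:-→d24:-→d25:-→d26:-→d27:-→d28:H0 -> H0
  del 79.0.0.0/8 (clear depth 8)
  lookup 4.88.38.209: bits 0000010001011000001001101101 walk d0:-→d1:-→d2:-→d3:-→d4:-→d5:-→d6:-→d7:-→d8:-→d9:-→d10:-→d11:-→d12:-→d13:-→d14:-→d15:-→d16:-→d17:-→d18:-→d19:-→d20:-→d21:-→d22:-→d23:-→d24:-→d25:-→d26:-→d27:-→d28:H1 -> H1
  lookup 4.88.38.222: bits 0000010001011000001001101101 walk d0:-→d1:-→d2:-→d3:-→d4:-→d5:-→d6:-→d7:-→d8:-→d9:-→d10:-→d11:-→d12:-→d13:-→d14:-→d15:-→d16:-→d17:-→d18:-→d19:-→d20:-→d21:-→d22:-→d23:-→d24:-→d25:-→d26:-→d27:-→d28:H1 -> H1
  + 79.69.249.235/32 (H3) depth=32
  lookup 79.69.249.235: bits 01001111010001011111100111101011 walk d0:-→d1:-→d2:-→d3:-→d4:-→d5:-→d6:-→d7:-→d8:-→d9:-→d10:-→d11:-→d12:-→d13:-→d14:-→d15:-→d16:-→d17:-→d18:-→d19:-→d20:-→d21:-→d22:-→d23:-→d24:-→d25:-→d26:-→d27:-→d28:H0→d29:-→d30:-→d31:-→d32:H3 -> H3
  + 4.88.38.212/31 (H2) depth=31
  + 0.0.0.0/0 (H0) depth=0
  lookup 4.88.38.209: bits 00000100010110000010011011010 walk d0:H0→d1:-→d2:-→d3:-→d4:-→d5:-→d6:-→d7:-→d8:-→d9:-→d10:-→d11:-→d12:-→d13:-→d14:-→d15:-→d16:-→d17:-→d18:-→d19:-→d20:-→d21:-→d22:-→d23:-→d24:-→d25:-→d26:-→d27:-→d28:H1→d29:- -> H1
  + 0.0.0.0/0 (H1) depth=0
  lookup 38.166.218.92: bits 00 walk d0:H1→d1:-→d2:- -> H1
  lookup 4.88.38.212: bits 0000010001011000001001101101010 walk d0:H1→d1:-→d2:-→d3:-→d4:-→d5:-→d6:-→d7:-→d8:-→d9:-→d10:-→d11:-→d12:-→d13:-→d14:-→d15:-→d16:-→d17:-→d18:-→d19:-→d20:-→d21:-→d22:-→d23:-→d24:-→d25:-→d26:-→d27:-→d28:H1→d29:-→d30:-→d31:H2 -> H2
  + 4.88.38.212/32 (H4) depth=32
  lookup 4.88.38.212: bits 00000100010110000010011011010100 walk d0:H1→d1:-→d2:-→d3:-→d4:-→d5:-→d6:-→d7:-→d8:-→d9:-→d10:-→d11:-→d12:-→d13:-→d14:-→d15:-→d16:-→d17:-→d18:-→d19:-→d20:-→d21:-→d22:-→d23:-→d24:-→d25:-→d26:-→d27:-→d28:H1→d29:-→d30:-→d31:H2→d32:H4 -> H4
  + 79.69.249.224/28 (H4) depth=28
  + 79.64.0.0/12 (H3) depth=12
  + 79.69.249.0/24 (H0) depth=24
  del 4.88.38.208/28 (clear depth 28)
  + 4.88.38.212/32 (H0) depth=32
  + 148.187.80.77/32 (H2) depth=32
  + 64.0.0.0/3 (H2) depth=3
  + 0.0.0.0/0 (H3) depth=0
  + 4.80.0.0/12 (H4) depth=12
  lookup 79.69.249.235: bits 01001111010001011111100111101011 walk d0:H3→d1:-→d2:-→d3:H2→d4:-→d5:-→d6:-→d7:-→d8:-→d9:-→d10:-→d11:-→d12:H3→d13:-→d14:-→d15:-→d16:-→d17:-→d18:-→d19:-→d20:-→d21:-→d22:-→d23:-→d24:H0→d25:-→d26:-→d27:-→d28:H4→d29:-→d30:-→d31:-→d32:H3 -> H3
  lookup 9.74.186.112: bits 0000 walk d0:H3→d1:-→d2:-→d3:-→d4:- -> H3
  lookup 4.88.38.212: bits 00000100010110000010011011010100 walk d0:H3→d1:-→d2:-→d3:-→d4:-→d5:-→d6:-→d7:-→d8:-→d9:-→d10:-→d11:-→d12:H4→d13:-→d14:-→d15:-→d16:-→d17:-→d18:-→d19:-→d20:-→d21:-→d22:-→d23:-→d24:-→d25:-→d26:-→d27:-→d28:-→d29:-→d30:-→d31:H2→d32:H0 -> H0
  + 148.176.0.0/12 (H1) depth=12
  + 4.88.0.0/16 (H2) depth=16
  lookup 148.176.0.0: bits 100101001011 walk d0:H3→d1:-→d2:-→d3:-→d4:-→d5:-→d6:-→d7:-→d8:-→d9:-→d10:-→d11:-→d12:H1 -> H1
  + 0.0.0.0/0 (H2) depth=0

== LOOKUPS ==
["no-route","no-route","H0","H1","H1","H3","H1","H1","H2","H4","H3","H3","H0","H1"]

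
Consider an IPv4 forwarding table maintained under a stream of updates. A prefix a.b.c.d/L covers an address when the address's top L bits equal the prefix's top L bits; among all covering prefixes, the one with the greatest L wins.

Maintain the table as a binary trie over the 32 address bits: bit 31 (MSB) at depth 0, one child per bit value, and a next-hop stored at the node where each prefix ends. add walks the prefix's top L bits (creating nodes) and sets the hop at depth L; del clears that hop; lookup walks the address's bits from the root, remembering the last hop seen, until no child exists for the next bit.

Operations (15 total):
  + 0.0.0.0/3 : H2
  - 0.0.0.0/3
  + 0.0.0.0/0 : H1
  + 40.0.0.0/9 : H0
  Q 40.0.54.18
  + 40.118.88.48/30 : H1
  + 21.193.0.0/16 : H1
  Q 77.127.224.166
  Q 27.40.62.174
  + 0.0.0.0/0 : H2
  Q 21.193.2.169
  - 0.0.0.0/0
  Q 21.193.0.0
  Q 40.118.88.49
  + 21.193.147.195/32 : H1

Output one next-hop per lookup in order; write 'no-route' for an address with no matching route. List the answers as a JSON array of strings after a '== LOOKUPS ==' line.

Apply in order:
  add 0.0.0.0/3 -> H2 at depth 3
  del 0.0.0.0/3 (clear depth 3)
  add 0.0.0.0/0 -> H1 at depth 0
  add 40.0.0.0/9 -> H0 at depth 9
  ? 40.0.54.18  path d0:H1→d1:-→d2:-→d3:-→d4:-→d5:-→d6:-→d7:-→d8:-→d9:H0  best=H0
  add 40.118.88.48/30 -> H1 at depth 30
  add 21.193.0.0/16 -> H1 at depth 16
  ? 77.127.224.166  path d0:H1→d1:-  best=H1
  ? 27.40.62.174  path d0:H1→d1:-→d2:-→d3:-→d4:-  best=H1
  add 0.0.0.0/0 -> H2 at depth 0
  ? 21.193.2.169  path d0:H2→d1:-→d2:-→d3:-→d4:-→d5:-→d6:-→d7:-→d8:-→d9:-→d10:-→d11:-→d12:-→d13:-→d14:-→d15:-→d16:H1  best=H1
  del 0.0.0.0/0 (clear depth 0)
  ? 21.193.0.0  path d0:-→d1:-→d2:-→d3:-→d4:-→d5:-→d6:-→d7:-→d8:-→d9:-→d10:-→d11:-→d12:-→d13:-→d14:-→d15:-→d16:H1  best=H1
  ? 40.118.88.49  path d0:-→d1:-→d2:-→d3:-→d4:-→d5:-→d6:-→d7:-→d8:-→d9:H0→d10:-→d11:-→d12:-→d13:-→d14:-→d15:-→d16:-→d17:-→d18:-→d19:-→d20:-→d21:-→d22:-→d23:-→d24:-→d25:-→d26:-→d27:-→d28:-→d29:-→d30:H1  best=H1
  add 21.193.147.195/32 -> H1 at depth 32

== LOOKUPS ==
["H0","H1","H1","H1","H1","H1"]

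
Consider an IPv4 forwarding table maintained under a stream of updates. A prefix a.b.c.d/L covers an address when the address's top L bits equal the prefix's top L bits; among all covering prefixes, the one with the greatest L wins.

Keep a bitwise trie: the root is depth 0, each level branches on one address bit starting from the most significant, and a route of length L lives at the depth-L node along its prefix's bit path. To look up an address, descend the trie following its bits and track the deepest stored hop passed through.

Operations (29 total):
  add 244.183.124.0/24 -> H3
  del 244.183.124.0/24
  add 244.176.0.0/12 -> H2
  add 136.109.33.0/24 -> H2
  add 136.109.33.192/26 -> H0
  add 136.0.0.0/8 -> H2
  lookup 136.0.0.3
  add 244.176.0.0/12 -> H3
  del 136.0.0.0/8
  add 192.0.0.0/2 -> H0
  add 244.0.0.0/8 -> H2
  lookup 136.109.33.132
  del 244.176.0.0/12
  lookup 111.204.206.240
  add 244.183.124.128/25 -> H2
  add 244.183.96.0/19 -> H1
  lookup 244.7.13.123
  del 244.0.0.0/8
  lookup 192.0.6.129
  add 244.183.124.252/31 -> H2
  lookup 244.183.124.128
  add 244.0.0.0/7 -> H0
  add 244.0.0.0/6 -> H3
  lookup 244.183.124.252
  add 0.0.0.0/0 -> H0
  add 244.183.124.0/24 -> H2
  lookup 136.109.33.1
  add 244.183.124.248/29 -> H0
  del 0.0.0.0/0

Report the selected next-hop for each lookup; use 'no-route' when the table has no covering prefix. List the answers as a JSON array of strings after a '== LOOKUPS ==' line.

Apply in order:
  add 244.183.124.0/24 -> H3 at depth 24
  del 244.183.124.0/24 (clear depth 24)
  add 244.176.0.0/12 -> H2 at depth 12
  add 136.109.33.0/24 -> H2 at depth 24
  add 136.109.33.192/26 -> H0 at depth 26
  add 136.0.0.0/8 -> H2 at depth 8
  ? 136.0.0.3  path d0:-→d1:-→d2:-→d3:-→d4:-→d5:-→d6:-→d7:-→d8:H2→d9:-  best=H2
  add 244.176.0.0/12 -> H3 at depth 12
  del 136.0.0.0/8 (clear depth 8)
  add 192.0.0.0/2 -> H0 at depth 2
  add 244.0.0.0/8 -> H2 at depth 8
  ? 136.109.33.132  path d0:-→d1:-→d2:-→d3:-→d4:-→d5:-→d6:-→d7:-→d8:-→d9:-→d10:-→d11:-→d12:-→d13:-→d14:-→d15:-→d16:-→d17:-→d18:-→d19:-→d20:-→d21:-→d22:-→d23:-→d24:H2→d25:-  best=H2
  del 244.176.0.0/12 (clear depth 12)
  ? 111.204.206.240  path d0:-  best=no-route
  add 244.183.124.128/25 -> H2 at depth 25
  add 244.183.96.0/19 -> H1 at depth 19
  ? 244.7.13.123  path d0:-→d1:-→d2:H0→d3:-→d4:-→d5:-→d6:-→d7:-→d8:H2  best=H2
  del 244.0.0.0/8 (clear depth 8)
  ? 192.0.6.129  path d0:-→d1:-→d2:H0  best=H0
  add 244.183.124.252/31 -> H2 at depth 31
  ? 244.183.124.128  path d0:-→d1:-→d2:H0→d3:-→d4:-→d5:-→d6:-→d7:-→d8:-→d9:-→d10:-→d11:-→d12:-→d13:-→d14:-→d15:-→d16:-→d17:-→d18:-→d19:H1→d20:-→d21:-→d22:-→d23:-→d24:-→d25:H2  best=H2
  add 244.0.0.0/7 -> H0 at depth 7
  add 244.0.0.0/6 -> H3 at depth 6
  ? 244.183.124.252  path d0:-→d1:-→d2:H0→d3:-→d4:-→d5:-→d6:H3→d7:H0→d8:-→d9:-→d10:-→d11:-→d12:-→d13:-→d14:-→d15:-→d16:-→d17:-→d18:-→d19:H1→d20:-→d21:-→d22:-→d23:-→d24:-→d25:H2→d26:-→d27:-→d28:-→d29:-→d30:-→d31:H2  best=H2
  add 0.0.0.0/0 -> H0 at depth 0
  add 244.183.124.0/24 -> H2 at depth 24
  ? 136.109.33.1  path d0:H0→d1:-→d2:-→d3:-→d4:-→d5:-→d6:-→d7:-→d8:-→d9:-→d10:-→d11:-→d12:-→d13:-→d14:-→d15:-→d16:-→d17:-→d18:-→d19:-→d20:-→d21:-→d22:-→d23:-→d24:H2  best=H2
  add 244.183.124.248/29 -> H0 at depth 29
  del 0.0.0.0/0 (clear depth 0)

== LOOKUPS ==
["H2","H2","no-route","H2","H0","H2","H2","H2"]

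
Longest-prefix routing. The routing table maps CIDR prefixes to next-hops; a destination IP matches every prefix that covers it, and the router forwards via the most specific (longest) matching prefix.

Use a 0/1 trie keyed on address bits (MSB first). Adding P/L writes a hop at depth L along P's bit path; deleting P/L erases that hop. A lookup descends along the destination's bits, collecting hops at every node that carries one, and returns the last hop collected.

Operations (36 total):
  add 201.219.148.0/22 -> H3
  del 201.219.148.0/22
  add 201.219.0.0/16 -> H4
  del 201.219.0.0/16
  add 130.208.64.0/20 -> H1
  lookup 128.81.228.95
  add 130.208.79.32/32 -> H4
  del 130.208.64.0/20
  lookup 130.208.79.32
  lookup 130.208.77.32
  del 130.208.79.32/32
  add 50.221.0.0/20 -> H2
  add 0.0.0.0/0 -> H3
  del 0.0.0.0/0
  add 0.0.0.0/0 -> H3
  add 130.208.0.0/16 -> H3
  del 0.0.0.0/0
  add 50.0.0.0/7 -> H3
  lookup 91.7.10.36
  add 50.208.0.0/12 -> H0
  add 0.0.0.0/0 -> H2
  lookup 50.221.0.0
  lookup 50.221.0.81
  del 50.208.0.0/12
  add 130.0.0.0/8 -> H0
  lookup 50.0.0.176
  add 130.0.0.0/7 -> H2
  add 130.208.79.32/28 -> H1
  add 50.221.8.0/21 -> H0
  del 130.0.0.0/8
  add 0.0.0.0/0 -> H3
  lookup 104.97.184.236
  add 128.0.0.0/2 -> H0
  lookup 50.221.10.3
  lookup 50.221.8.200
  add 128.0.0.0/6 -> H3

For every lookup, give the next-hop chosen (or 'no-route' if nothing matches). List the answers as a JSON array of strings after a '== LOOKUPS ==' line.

Trace:
  add 201.219.148.0/22 -> H3 at depth 22
  - 201.219.148.0/22 clear@22
  add 201.219.0.0/16 -> H4 at depth 16
  - 201.219.0.0/16 clear@16
  add 130.208.64.0/20 -> H1 at depth 20
  Q 128.81.228.95: descend 100000 ; hops seen [∅] ; pick no-route
  add 130.208.79.32/32 -> H4 at depth 32
  - 130.208.64.0/20 clear@20
  Q 130.208.79.32: descend 10000010110100000100111100100000 ; hops seen [H4] ; pick H4
  Q 130.208.77.32: descend 1000001011010000010011 ; hops seen [∅] ; pick no-route
  - 130.208.79.32/32 clear@32
  add 50.221.0.0/20 -> H2 at depth 20
  add 0.0.0.0/0 -> H3 at depth 0
  - 0.0.0.0/0 clear@0
  add 0.0.0.0/0 -> H3 at depth 0
  add 130.208.0.0/16 -> H3 at depth 16
  - 0.0.0.0/0 clear@0
  add 50.0.0.0/7 -> H3 at depth 7
  Q 91.7.10.36: descend 0 ; hops seen [∅] ; pick no-route
  add 50.208.0.0/12 -> H0 at depth 12
  add 0.0.0.0/0 -> H2 at depth 0
  Q 50.221.0.0: descend 00110010110111010000 ; hops seen [H2,H3,H0,H2] ; pick H2
  Q 50.221.0.81: descend 00110010110111010000 ; hops seen [H2,H3,H0,H2] ; pick H2
  - 50.208.0.0/12 clear@12
  add 130.0.0.0/8 -> H0 at depth 8
  Q 50.0.0.176: descend 00110010 ; hops seen [H2,H3] ; pick H3
  add 130.0.0.0/7 -> H2 at depth 7
  add 130.208.79.32/28 -> H1 at depth 28
  add 50.221.8.0/21 -> H0 at depth 21
  - 130.0.0.0/8 clear@8
  add 0.0.0.0/0 -> H3 at depth 0
  Q 104.97.184.236: descend 0 ; hops seen [H3] ; pick H3
  add 128.0.0.0/2 -> H0 at depth 2
  Q 50.221.10.3: descend 001100101101110100001 ; hops seen [H3,H3,H2,H0] ; pick H0
  Q 50.221.8.200: descend 001100101101110100001 ; hops seen [H3,H3,H2,H0] ; pick H0
  add 128.0.0.0/6 -> H3 at depth 6

== LOOKUPS ==
["no-route","H4","no-route","no-route","H2","H2","H3","H3","H0","H0"]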